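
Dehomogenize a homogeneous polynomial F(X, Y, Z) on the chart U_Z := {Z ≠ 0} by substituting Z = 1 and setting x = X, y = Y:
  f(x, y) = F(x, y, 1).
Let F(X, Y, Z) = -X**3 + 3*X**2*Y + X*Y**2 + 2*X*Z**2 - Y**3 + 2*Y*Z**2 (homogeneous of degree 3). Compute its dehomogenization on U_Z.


f(x, y) = -x**3 + 3*x**2*y + x*y**2 + 2*x - y**3 + 2*y

On U_Z we set Z = 1. Each monomial c·X^i·Y^j·Z^k in F becomes c·x^i·y^j·1^k = c·x^i·y^j.
Substituting Z = 1: F(X, Y, 1) = -x**3 + 3*x**2*y + x*y**2 + 2*x - y**3 + 2*y.
Note: deg(f) ≤ deg(F) = 3; strict inequality happens when F is divisible by Z (lost terms).


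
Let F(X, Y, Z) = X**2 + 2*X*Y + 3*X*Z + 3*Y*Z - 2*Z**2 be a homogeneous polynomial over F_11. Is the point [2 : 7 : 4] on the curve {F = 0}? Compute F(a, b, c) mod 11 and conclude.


F(2,7,4) ≡ 9 (mod 11); P is NOT on the curve.

Evaluate F(2, 7, 4) term-by-term (mod 11).
  X**2 ↦ 1·4·1·1 = 4
  2*X*Y ↦ 2·2·7·1 = 28
  3*X*Z ↦ 3·2·1·4 = 24
  3*Y*Z ↦ 3·1·7·4 = 84
  -2*Z**2 ↦ -2·1·1·16 = -32
Sum: F(2, 7, 4) = (4) + (28) + (24) + (84) + (-32) = 108.
Reducing mod 11: 108 ≡ 9 (mod 11).
Since F(a, b, c) ≡ 9 ≠ 0 (mod 11), P does NOT lie on the curve.


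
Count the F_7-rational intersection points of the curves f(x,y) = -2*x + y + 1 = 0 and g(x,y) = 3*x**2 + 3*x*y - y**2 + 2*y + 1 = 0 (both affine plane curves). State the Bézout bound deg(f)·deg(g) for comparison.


Common zeros: {(2, 3), (4, 0)}; count = 2; Bézout bound = 2.

deg(f) = 1, deg(g) = 2, so Bézout bound = 2.
Scan x ∈ F_7. For each x, list the y ∈ F_7 with f(x, y) ≡ 0 and those with g(x, y) ≡ 0 (mod 7); the common zeros in that column are the intersection.
  x = 0: f ≡ 0 at y ∈ {6}; g ≡ 0 at y ∈ {4, 5}; common: ∅.
  x = 1: f ≡ 0 at y ∈ {1}; g ≡ 0 at y ∈ ∅; common: ∅.
  x = 2: f ≡ 0 at y ∈ {3}; g ≡ 0 at y ∈ {3, 5}; common: {3}.
  x = 3: f ≡ 0 at y ∈ {5}; g ≡ 0 at y ∈ {0, 4}; common: ∅.
  x = 4: f ≡ 0 at y ∈ {0}; g ≡ 0 at y ∈ {0}; common: {0}.
  x = 5: f ≡ 0 at y ∈ {2}; g ≡ 0 at y ∈ ∅; common: ∅.
  x = 6: f ≡ 0 at y ∈ {4}; g ≡ 0 at y ∈ ∅; common: ∅.
Collecting: common zeros = {(2, 3), (4, 0)}, so the count is 2.
Comparison with the Bézout bound: 2 ≤ 2 = deg(f)·deg(g), as expected for curves with no common component (the bound is attained).


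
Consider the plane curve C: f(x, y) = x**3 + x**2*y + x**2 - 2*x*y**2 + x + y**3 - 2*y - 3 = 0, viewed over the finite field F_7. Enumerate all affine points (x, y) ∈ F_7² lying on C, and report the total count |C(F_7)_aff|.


Affine F_7-points: {(0, 5), (1, 0), (1, 4), (1, 5), (2, 2)}; count = 5.

For each of the 49 pairs (x, y) ∈ F_7², evaluate f(x, y) mod 7. Record the zeros.
  x = 0: [0↦4, 1↦3, 2↦1, 3↦4, 4↦4, 5↦0, 6↦5]  zeros at y ∈ {5}
  x = 1: [0↦0, 1↦5, 2↦5, 3↦6, 4↦0, 5↦0, 6↦5]  zeros at y ∈ {0, 4, 5}
  x = 2: [0↦4, 1↦3, 2↦0, 3↦1, 4↦5, 5↦4, 6↦4]  zeros at y ∈ {2}
  x = 3: [0↦1, 1↦3, 2↦6, 3↦2, 4↦4, 5↦4, 6↦1]  zeros at y ∈ ∅
  x = 4: [0↦4, 1↦4, 2↦1, 3↦1, 4↦3, 5↦6, 6↦2]  zeros at y ∈ ∅
  x = 5: [0↦5, 1↦5, 2↦5, 3↦4, 4↦1, 5↦2, 6↦6]  zeros at y ∈ ∅
  x = 6: [0↦3, 1↦5, 2↦3, 3↦3, 4↦4, 5↦5, 6↦5]  zeros at y ∈ ∅
Collecting zeros: affine points = {(0, 5), (1, 0), (1, 4), (1, 5), (2, 2)}.
Total count |C(F_7)_aff| = 5.


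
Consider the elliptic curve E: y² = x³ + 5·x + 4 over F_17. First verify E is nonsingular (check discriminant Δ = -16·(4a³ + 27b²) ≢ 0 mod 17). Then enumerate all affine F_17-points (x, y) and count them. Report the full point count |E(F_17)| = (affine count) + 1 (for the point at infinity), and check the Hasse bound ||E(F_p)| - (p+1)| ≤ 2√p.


Affine points = {(0, 2), (0, 15), (5, 1), (5, 16), (7, 5), (7, 12), (9, 8), (9, 9), (10, 0), (11, 8), (11, 9), (14, 8), (14, 9), (16, 7), (16, 10)}; affine count = 15; |E(F_17)| = 16.

Discriminant check: Δ ∝ 4a³ + 27b² = 4·5³ + 27·4² = 4·125 + 27·16 ≡ 14 (mod 17). Nonzero ⇒ E is nonsingular.
For each x ∈ F_17, compute rhs = x³ + 5·x + 4 mod 17, then count y ∈ F_17 with y² ≡ rhs.
  x = 0: rhs = 4, matching y values: 2, 15 (2 points).
  x = 1: rhs = 10, matching y values: none (0 points).
  x = 2: rhs = 5, matching y values: none (0 points).
  x = 3: rhs = 12, matching y values: none (0 points).
  x = 4: rhs = 3, matching y values: none (0 points).
  x = 5: rhs = 1, matching y values: 1, 16 (2 points).
  x = 6: rhs = 12, matching y values: none (0 points).
  x = 7: rhs = 8, matching y values: 5, 12 (2 points).
  x = 8: rhs = 12, matching y values: none (0 points).
  x = 9: rhs = 13, matching y values: 8, 9 (2 points).
  x = 10: rhs = 0, matching y values: 0 (1 points).
  x = 11: rhs = 13, matching y values: 8, 9 (2 points).
  x = 12: rhs = 7, matching y values: none (0 points).
  x = 13: rhs = 5, matching y values: none (0 points).
  x = 14: rhs = 13, matching y values: 8, 9 (2 points).
  x = 15: rhs = 3, matching y values: none (0 points).
  x = 16: rhs = 15, matching y values: 7, 10 (2 points).
Total affine count: 15.
Full point count |E(F_17)| = 15 + 1 = 16.
Hasse bound: |16 − (17+1)| = |-2| = 2 ≤ 2√17 ≈ 8.2462 ✓.


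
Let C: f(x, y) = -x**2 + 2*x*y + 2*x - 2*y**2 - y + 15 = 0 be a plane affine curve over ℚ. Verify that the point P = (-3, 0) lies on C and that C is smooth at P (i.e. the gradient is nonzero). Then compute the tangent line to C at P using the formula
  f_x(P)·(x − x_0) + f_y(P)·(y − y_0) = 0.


Tangent line at P: 8*x - 7*y + 24 = 0.

Step 1: f(-3, 0) = 0, so P lies on C.
Step 2: partial derivatives
  f_x(x, y) = -2*x + 2*y + 2, f_y(x, y) = 2*x - 4*y - 1.
  f_x(P) = 8, f_y(P) = -7 (gradient nonzero, so P is smooth).
Step 3: tangent line at P: 8·(x − -3) + -7·(y − 0) = 0.
Expanding: 8*x - 7*y + 24 = 0.


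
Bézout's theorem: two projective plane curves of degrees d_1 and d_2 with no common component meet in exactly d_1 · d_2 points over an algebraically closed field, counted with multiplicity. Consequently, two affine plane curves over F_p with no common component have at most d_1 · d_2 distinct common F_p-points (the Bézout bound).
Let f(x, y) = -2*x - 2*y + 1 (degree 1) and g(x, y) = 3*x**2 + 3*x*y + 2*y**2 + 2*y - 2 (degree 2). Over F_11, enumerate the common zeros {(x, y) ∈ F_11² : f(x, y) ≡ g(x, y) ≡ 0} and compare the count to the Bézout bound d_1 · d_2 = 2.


Common zeros: ∅; count = 0; Bézout bound = 2.

deg(f) = 1, deg(g) = 2, so Bézout bound = 2.
Scan x ∈ F_11. For each x, list the y ∈ F_11 with f(x, y) ≡ 0 and those with g(x, y) ≡ 0 (mod 11); the common zeros in that column are the intersection.
  x = 0: f ≡ 0 at y ∈ {6}; g ≡ 0 at y ∈ {3, 7}; common: ∅.
  x = 1: f ≡ 0 at y ∈ {5}; g ≡ 0 at y ∈ ∅; common: ∅.
  x = 2: f ≡ 0 at y ∈ {4}; g ≡ 0 at y ∈ ∅; common: ∅.
  x = 3: f ≡ 0 at y ∈ {3}; g ≡ 0 at y ∈ {2, 9}; common: ∅.
  x = 4: f ≡ 0 at y ∈ {2}; g ≡ 0 at y ∈ {7, 8}; common: ∅.
  x = 5: f ≡ 0 at y ∈ {1}; g ≡ 0 at y ∈ ∅; common: ∅.
  x = 6: f ≡ 0 at y ∈ {0}; g ≡ 0 at y ∈ {2, 10}; common: ∅.
  x = 7: f ≡ 0 at y ∈ {10}; g ≡ 0 at y ∈ ∅; common: ∅.
  x = 8: f ≡ 0 at y ∈ {9}; g ≡ 0 at y ∈ {3, 6}; common: ∅.
  x = 9: f ≡ 0 at y ∈ {8}; g ≡ 0 at y ∈ ∅; common: ∅.
  x = 10: f ≡ 0 at y ∈ {7}; g ≡ 0 at y ∈ {8, 9}; common: ∅.
Collecting: common zeros = ∅, so the count is 0.
Comparison with the Bézout bound: 0 ≤ 2 = deg(f)·deg(g), as expected for curves with no common component (the affine F_11-count falls short of the bound because intersections may lie at infinity, over extension fields, or carry multiplicity).


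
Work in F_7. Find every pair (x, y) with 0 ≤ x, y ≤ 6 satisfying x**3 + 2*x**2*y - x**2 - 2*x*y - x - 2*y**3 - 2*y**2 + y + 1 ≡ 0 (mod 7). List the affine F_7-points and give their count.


Affine F_7-points: {(0, 2), (0, 5), (0, 6), (1, 0), (5, 1), (5, 2), (5, 3), (6, 0), (6, 2), (6, 4)}; count = 10.

For each of the 49 pairs (x, y) ∈ F_7², evaluate f(x, y) mod 7. Record the zeros.
  x = 0: [0↦1, 1↦5, 2↦0, 3↦2, 4↦6, 5↦0, 6↦0]  zeros at y ∈ {2, 5, 6}
  x = 1: [0↦0, 1↦4, 2↦6, 3↦1, 4↦5, 5↦6, 6↦6]  zeros at y ∈ {0}
  x = 2: [0↦3, 1↦4, 2↦3, 3↦2, 4↦3, 5↦1, 6↦5]  zeros at y ∈ ∅
  x = 3: [0↦2, 1↦4, 2↦4, 3↦4, 4↦6, 5↦5, 6↦3]  zeros at y ∈ ∅
  x = 4: [0↦3, 1↦3, 2↦1, 3↦6, 4↦6, 5↦3, 6↦6]  zeros at y ∈ ∅
  x = 5: [0↦5, 1↦0, 2↦0, 3↦0, 4↦2, 5↦1, 6↦6]  zeros at y ∈ {1, 2, 3}
  x = 6: [0↦0, 1↦1, 2↦0, 3↦6, 4↦0, 5↦5, 6↦2]  zeros at y ∈ {0, 2, 4}
Collecting zeros: affine points = {(0, 2), (0, 5), (0, 6), (1, 0), (5, 1), (5, 2), (5, 3), (6, 0), (6, 2), (6, 4)}.
Total count |C(F_7)_aff| = 10.


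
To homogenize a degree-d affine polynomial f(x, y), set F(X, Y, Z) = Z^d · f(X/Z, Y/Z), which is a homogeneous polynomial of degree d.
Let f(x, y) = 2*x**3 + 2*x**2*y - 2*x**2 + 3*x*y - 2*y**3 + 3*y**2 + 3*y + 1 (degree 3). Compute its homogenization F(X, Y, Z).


F(X, Y, Z) = 2*X**3 + 2*X**2*Y - 2*X**2*Z + 3*X*Y*Z - 2*Y**3 + 3*Y**2*Z + 3*Y*Z**2 + Z**3

deg(f) = 3.
Substitute x = X/Z, y = Y/Z into f, then multiply by Z^3.
  monomial 2·x^3·y^0 ↦ 2·X^3·Y^0·Z^0.
  monomial 2·x^2·y^1 ↦ 2·X^2·Y^1·Z^0.
  monomial -2·x^2·y^0 ↦ -2·X^2·Y^0·Z^1.
  monomial 3·x^1·y^1 ↦ 3·X^1·Y^1·Z^1.
  monomial -2·x^0·y^3 ↦ -2·X^0·Y^3·Z^0.
  monomial 3·x^0·y^2 ↦ 3·X^0·Y^2·Z^1.
  monomial 3·x^0·y^1 ↦ 3·X^0·Y^1·Z^2.
  monomial 1·x^0·y^0 ↦ 1·X^0·Y^0·Z^3.
Collecting: F(X, Y, Z) = 2*X**3 + 2*X**2*Y - 2*X**2*Z + 3*X*Y*Z - 2*Y**3 + 3*Y**2*Z + 3*Y*Z**2 + Z**3.


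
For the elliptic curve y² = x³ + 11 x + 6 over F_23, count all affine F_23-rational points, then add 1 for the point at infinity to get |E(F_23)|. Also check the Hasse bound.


Affine points = {(0, 11), (0, 12), (1, 8), (1, 15), (2, 6), (2, 17), (5, 5), (5, 18), (6, 9), (6, 14), (7, 9), (7, 14), (8, 10), (8, 13), (9, 11), (9, 12), (10, 9), (10, 14), (11, 3), (11, 20), (12, 7), (12, 16), (13, 0), (14, 11), (14, 12), (15, 2), (15, 21), (16, 0), (17, 0), (19, 6), (19, 17)}; affine count = 31; |E(F_23)| = 32.

Discriminant check: Δ ∝ 4a³ + 27b² = 4·11³ + 27·6² = 4·1331 + 27·36 ≡ 17 (mod 23). Nonzero ⇒ E is nonsingular.
For each x ∈ F_23, compute rhs = x³ + 11·x + 6 mod 23, then count y ∈ F_23 with y² ≡ rhs.
  x = 0: rhs = 6, matching y values: 11, 12 (2 points).
  x = 1: rhs = 18, matching y values: 8, 15 (2 points).
  x = 2: rhs = 13, matching y values: 6, 17 (2 points).
  x = 3: rhs = 20, matching y values: none (0 points).
  x = 4: rhs = 22, matching y values: none (0 points).
  x = 5: rhs = 2, matching y values: 5, 18 (2 points).
  x = 6: rhs = 12, matching y values: 9, 14 (2 points).
  x = 7: rhs = 12, matching y values: 9, 14 (2 points).
  x = 8: rhs = 8, matching y values: 10, 13 (2 points).
  x = 9: rhs = 6, matching y values: 11, 12 (2 points).
  x = 10: rhs = 12, matching y values: 9, 14 (2 points).
  x = 11: rhs = 9, matching y values: 3, 20 (2 points).
  x = 12: rhs = 3, matching y values: 7, 16 (2 points).
  x = 13: rhs = 0, matching y values: 0 (1 points).
  x = 14: rhs = 6, matching y values: 11, 12 (2 points).
  x = 15: rhs = 4, matching y values: 2, 21 (2 points).
  x = 16: rhs = 0, matching y values: 0 (1 points).
  x = 17: rhs = 0, matching y values: 0 (1 points).
  x = 18: rhs = 10, matching y values: none (0 points).
  x = 19: rhs = 13, matching y values: 6, 17 (2 points).
  x = 20: rhs = 15, matching y values: none (0 points).
  x = 21: rhs = 22, matching y values: none (0 points).
  x = 22: rhs = 17, matching y values: none (0 points).
Total affine count: 31.
Full point count |E(F_23)| = 31 + 1 = 32.
Hasse bound: |32 − (23+1)| = |8| = 8 ≤ 2√23 ≈ 9.5917 ✓.


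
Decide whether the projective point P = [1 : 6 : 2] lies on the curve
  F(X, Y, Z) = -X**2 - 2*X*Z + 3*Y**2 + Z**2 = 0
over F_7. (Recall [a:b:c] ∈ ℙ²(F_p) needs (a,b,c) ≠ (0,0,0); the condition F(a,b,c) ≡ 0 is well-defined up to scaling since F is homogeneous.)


F(1,6,2) ≡ 2 (mod 7); P is NOT on the curve.

Evaluate F(1, 6, 2) term-by-term (mod 7).
  -X**2 ↦ -1·1·1·1 = -1
  -2*X*Z ↦ -2·1·1·2 = -4
  3*Y**2 ↦ 3·1·36·1 = 108
  Z**2 ↦ 1·1·1·4 = 4
Sum: F(1, 6, 2) = (-1) + (-4) + (108) + (4) = 107.
Reducing mod 7: 107 ≡ 2 (mod 7).
Since F(a, b, c) ≡ 2 ≠ 0 (mod 7), P does NOT lie on the curve.


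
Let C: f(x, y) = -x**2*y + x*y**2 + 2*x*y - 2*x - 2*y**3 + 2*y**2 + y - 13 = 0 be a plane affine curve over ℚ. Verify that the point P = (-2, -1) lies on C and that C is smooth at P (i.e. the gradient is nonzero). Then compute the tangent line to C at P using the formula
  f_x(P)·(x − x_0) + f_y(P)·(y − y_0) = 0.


Tangent line at P: -7*x - 13*y - 27 = 0.

Step 1: f(-2, -1) = 0, so P lies on C.
Step 2: partial derivatives
  f_x(x, y) = -2*x*y + y**2 + 2*y - 2, f_y(x, y) = -x**2 + 2*x*y + 2*x - 6*y**2 + 4*y + 1.
  f_x(P) = -7, f_y(P) = -13 (gradient nonzero, so P is smooth).
Step 3: tangent line at P: -7·(x − -2) + -13·(y − -1) = 0.
Expanding: -7*x - 13*y - 27 = 0.


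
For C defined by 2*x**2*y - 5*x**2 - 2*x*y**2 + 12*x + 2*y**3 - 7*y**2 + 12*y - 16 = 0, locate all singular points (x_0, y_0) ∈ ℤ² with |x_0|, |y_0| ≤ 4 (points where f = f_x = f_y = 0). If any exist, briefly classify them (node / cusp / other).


Singular points: {(2, 2)}; classification: node.

Compute partial derivatives:
  f_x = 4*x*y - 10*x - 2*y**2 + 12.
  f_y = 2*x**2 - 4*x*y + 6*y**2 - 14*y + 12.
Scan x_0 ∈ {−4, ..., 4}. For each x_0, f_y(x_0, y) is a polynomial in y; find its integer roots y ∈ {−4, ..., 4}, then test f_x and f at those candidates.
  x = -4: f_y(-4, y) = 6*y**2 + 2*y + 44; no integer root y with |y| ≤ 4.
  x = -3: f_y(-3, y) = 6*y**2 - 2*y + 30; no integer root y with |y| ≤ 4.
  x = -2: f_y(-2, y) = 6*y**2 - 6*y + 20; no integer root y with |y| ≤ 4.
  x = -1: f_y(-1, y) = 6*y**2 - 10*y + 14; no integer root y with |y| ≤ 4.
  x = 0: f_y(0, y) = 6*y**2 - 14*y + 12; no integer root y with |y| ≤ 4.
  x = 1: f_y(1, y) = 6*y**2 - 18*y + 14; no integer root y with |y| ≤ 4.
  x = 2: f_y(2, y) = 6*y**2 - 22*y + 20; vanishes at y ∈ {2}. (2, 2): f_x = 0, f = 0 — SINGULAR.
  x = 3: f_y(3, y) = 6*y**2 - 26*y + 30; no integer root y with |y| ≤ 4.
  x = 4: f_y(4, y) = 6*y**2 - 30*y + 44; no integer root y with |y| ≤ 4.
Only singular point on the grid: (2, 2).
Classify: substitute x = 2 + u, y = 2 + v and expand: f = 2*u**2*v - u**2 - 2*u*v**2 + 2*v**3 + v**2.
No constant or linear terms (consistent with a singular point). Quadratic part: -u**2 + v**2. Cubic part: 2*u**2*v - 2*u*v**2 + 2*v**3.
The quadratic part v**2 - u**2 = (v − u)(v + u) splits into two distinct linear factors, so there are two distinct tangent lines y − 2 = ±(x − 2) — this is a node (ordinary double point).
Classification: node.


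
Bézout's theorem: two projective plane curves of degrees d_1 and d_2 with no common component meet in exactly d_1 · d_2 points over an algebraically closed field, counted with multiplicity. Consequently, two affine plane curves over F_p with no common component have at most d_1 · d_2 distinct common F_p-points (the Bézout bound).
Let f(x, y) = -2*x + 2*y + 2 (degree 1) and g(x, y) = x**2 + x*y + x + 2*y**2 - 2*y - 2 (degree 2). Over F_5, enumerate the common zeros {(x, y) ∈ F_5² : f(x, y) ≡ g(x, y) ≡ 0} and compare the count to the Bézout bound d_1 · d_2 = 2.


Common zeros: {(1, 0), (3, 2)}; count = 2; Bézout bound = 2.

deg(f) = 1, deg(g) = 2, so Bézout bound = 2.
Scan x ∈ F_5. For each x, list the y ∈ F_5 with f(x, y) ≡ 0 and those with g(x, y) ≡ 0 (mod 5); the common zeros in that column are the intersection.
  x = 0: f ≡ 0 at y ∈ {4}; g ≡ 0 at y ∈ {3}; common: ∅.
  x = 1: f ≡ 0 at y ∈ {0}; g ≡ 0 at y ∈ {0, 3}; common: {0}.
  x = 2: f ≡ 0 at y ∈ {1}; g ≡ 0 at y ∈ ∅; common: ∅.
  x = 3: f ≡ 0 at y ∈ {2}; g ≡ 0 at y ∈ {0, 2}; common: {2}.
  x = 4: f ≡ 0 at y ∈ {3}; g ≡ 0 at y ∈ {2}; common: ∅.
Collecting: common zeros = {(1, 0), (3, 2)}, so the count is 2.
Comparison with the Bézout bound: 2 ≤ 2 = deg(f)·deg(g), as expected for curves with no common component (the bound is attained).


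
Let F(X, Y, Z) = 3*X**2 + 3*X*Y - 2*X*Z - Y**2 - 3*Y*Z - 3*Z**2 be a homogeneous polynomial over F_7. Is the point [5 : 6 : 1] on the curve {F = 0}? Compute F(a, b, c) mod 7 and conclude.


F(5,6,1) ≡ 0 (mod 7); P is on the curve.

Evaluate F(5, 6, 1) term-by-term (mod 7).
  3*X**2 ↦ 3·25·1·1 = 75
  3*X*Y ↦ 3·5·6·1 = 90
  -2*X*Z ↦ -2·5·1·1 = -10
  -Y**2 ↦ -1·1·36·1 = -36
  -3*Y*Z ↦ -3·1·6·1 = -18
  -3*Z**2 ↦ -3·1·1·1 = -3
Sum: F(5, 6, 1) = (75) + (90) + (-10) + (-36) + (-18) + (-3) = 98.
Reducing mod 7: 98 ≡ 0 (mod 7).
Since F(a, b, c) ≡ 0 (mod 7), P lies on the curve.


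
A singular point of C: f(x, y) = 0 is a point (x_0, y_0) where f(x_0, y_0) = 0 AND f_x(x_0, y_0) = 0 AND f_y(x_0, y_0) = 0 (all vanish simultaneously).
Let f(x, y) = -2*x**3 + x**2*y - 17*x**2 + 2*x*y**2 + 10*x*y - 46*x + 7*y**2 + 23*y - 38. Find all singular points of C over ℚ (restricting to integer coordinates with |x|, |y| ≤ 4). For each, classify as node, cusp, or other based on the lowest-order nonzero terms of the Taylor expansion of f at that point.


Singular points: {(-3, -1)}; classification: cusp.

Compute partial derivatives:
  f_x = -6*x**2 + 2*x*y - 34*x + 2*y**2 + 10*y - 46.
  f_y = x**2 + 4*x*y + 10*x + 14*y + 23.
Scan x_0 ∈ {−4, ..., 4}. For each x_0, f_y(x_0, y) is a polynomial in y; find its integer roots y ∈ {−4, ..., 4}, then test f_x and f at those candidates.
  x = -4: f_y(-4, y) = -2*y - 1; no integer root y with |y| ≤ 4.
  x = -3: f_y(-3, y) = 2*y + 2; vanishes at y ∈ {-1}. (-3, -1): f_x = 0, f = 0 — SINGULAR.
  x = -2: f_y(-2, y) = 6*y + 7; no integer root y with |y| ≤ 4.
  x = -1: f_y(-1, y) = 10*y + 14; no integer root y with |y| ≤ 4.
  x = 0: f_y(0, y) = 14*y + 23; no integer root y with |y| ≤ 4.
  x = 1: f_y(1, y) = 18*y + 34; no integer root y with |y| ≤ 4.
  x = 2: f_y(2, y) = 22*y + 47; no integer root y with |y| ≤ 4.
  x = 3: f_y(3, y) = 26*y + 62; no integer root y with |y| ≤ 4.
  x = 4: f_y(4, y) = 30*y + 79; no integer root y with |y| ≤ 4.
Only singular point on the grid: (-3, -1).
Classify: substitute x = -3 + u, y = -1 + v and expand: f = -2*u**3 + u**2*v + 2*u*v**2 + v**2.
No constant or linear terms (consistent with a singular point). Quadratic part: v**2. Cubic part: -2*u**3 + u**2*v + 2*u*v**2.
The quadratic part v**2 is a perfect square, so there is a single (double) tangent line v = 0, i.e. y = -1. Restricting the cubic part to that line (v = 0) leaves -2*u**3 ≠ 0, so f is not divisible by v and the branch is v² ≈ 2*u**3 to lowest order — this is a cusp.
Classification: cusp.


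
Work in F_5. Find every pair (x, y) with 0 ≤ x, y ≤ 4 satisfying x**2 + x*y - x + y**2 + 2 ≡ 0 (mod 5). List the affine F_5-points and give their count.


Affine F_5-points: {(4, 3)}; count = 1.

For each of the 25 pairs (x, y) ∈ F_5², evaluate f(x, y) mod 5. Record the zeros.
  x = 0: [0↦2, 1↦3, 2↦1, 3↦1, 4↦3]  zeros at y ∈ ∅
  x = 1: [0↦2, 1↦4, 2↦3, 3↦4, 4↦2]  zeros at y ∈ ∅
  x = 2: [0↦4, 1↦2, 2↦2, 3↦4, 4↦3]  zeros at y ∈ ∅
  x = 3: [0↦3, 1↦2, 2↦3, 3↦1, 4↦1]  zeros at y ∈ ∅
  x = 4: [0↦4, 1↦4, 2↦1, 3↦0, 4↦1]  zeros at y ∈ {3}
Collecting zeros: affine points = {(4, 3)}.
Total count |C(F_5)_aff| = 1.


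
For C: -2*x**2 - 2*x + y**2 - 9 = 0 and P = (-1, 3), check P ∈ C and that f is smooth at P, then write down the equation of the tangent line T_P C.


Tangent line at P: 2*x + 6*y - 16 = 0.

Step 1: f(-1, 3) = 0, so P lies on C.
Step 2: partial derivatives
  f_x(x, y) = -4*x - 2, f_y(x, y) = 2*y.
  f_x(P) = 2, f_y(P) = 6 (gradient nonzero, so P is smooth).
Step 3: tangent line at P: 2·(x − -1) + 6·(y − 3) = 0.
Expanding: 2*x + 6*y - 16 = 0.


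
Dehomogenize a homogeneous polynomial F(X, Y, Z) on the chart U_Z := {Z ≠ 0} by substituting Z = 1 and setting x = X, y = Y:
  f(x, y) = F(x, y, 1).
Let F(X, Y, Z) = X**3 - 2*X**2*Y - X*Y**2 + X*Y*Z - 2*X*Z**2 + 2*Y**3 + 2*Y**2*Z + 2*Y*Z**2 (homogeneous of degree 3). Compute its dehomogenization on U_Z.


f(x, y) = x**3 - 2*x**2*y - x*y**2 + x*y - 2*x + 2*y**3 + 2*y**2 + 2*y

On U_Z we set Z = 1. Each monomial c·X^i·Y^j·Z^k in F becomes c·x^i·y^j·1^k = c·x^i·y^j.
Substituting Z = 1: F(X, Y, 1) = x**3 - 2*x**2*y - x*y**2 + x*y - 2*x + 2*y**3 + 2*y**2 + 2*y.
Note: deg(f) ≤ deg(F) = 3; strict inequality happens when F is divisible by Z (lost terms).


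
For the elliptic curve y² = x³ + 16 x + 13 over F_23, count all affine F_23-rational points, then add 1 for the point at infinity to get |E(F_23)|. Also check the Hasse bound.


Affine points = {(0, 6), (0, 17), (4, 7), (4, 16), (6, 7), (6, 16), (7, 10), (7, 13), (8, 3), (8, 20), (9, 9), (9, 14), (10, 0), (11, 5), (11, 18), (12, 1), (12, 22), (13, 7), (13, 16), (16, 8), (16, 15), (17, 0), (19, 0)}; affine count = 23; |E(F_23)| = 24.

Discriminant check: Δ ∝ 4a³ + 27b² = 4·16³ + 27·13² = 4·4096 + 27·169 ≡ 17 (mod 23). Nonzero ⇒ E is nonsingular.
For each x ∈ F_23, compute rhs = x³ + 16·x + 13 mod 23, then count y ∈ F_23 with y² ≡ rhs.
  x = 0: rhs = 13, matching y values: 6, 17 (2 points).
  x = 1: rhs = 7, matching y values: none (0 points).
  x = 2: rhs = 7, matching y values: none (0 points).
  x = 3: rhs = 19, matching y values: none (0 points).
  x = 4: rhs = 3, matching y values: 7, 16 (2 points).
  x = 5: rhs = 11, matching y values: none (0 points).
  x = 6: rhs = 3, matching y values: 7, 16 (2 points).
  x = 7: rhs = 8, matching y values: 10, 13 (2 points).
  x = 8: rhs = 9, matching y values: 3, 20 (2 points).
  x = 9: rhs = 12, matching y values: 9, 14 (2 points).
  x = 10: rhs = 0, matching y values: 0 (1 points).
  x = 11: rhs = 2, matching y values: 5, 18 (2 points).
  x = 12: rhs = 1, matching y values: 1, 22 (2 points).
  x = 13: rhs = 3, matching y values: 7, 16 (2 points).
  x = 14: rhs = 14, matching y values: none (0 points).
  x = 15: rhs = 17, matching y values: none (0 points).
  x = 16: rhs = 18, matching y values: 8, 15 (2 points).
  x = 17: rhs = 0, matching y values: 0 (1 points).
  x = 18: rhs = 15, matching y values: none (0 points).
  x = 19: rhs = 0, matching y values: 0 (1 points).
  x = 20: rhs = 7, matching y values: none (0 points).
  x = 21: rhs = 19, matching y values: none (0 points).
  x = 22: rhs = 19, matching y values: none (0 points).
Total affine count: 23.
Full point count |E(F_23)| = 23 + 1 = 24.
Hasse bound: |24 − (23+1)| = |0| = 0 ≤ 2√23 ≈ 9.5917 ✓.


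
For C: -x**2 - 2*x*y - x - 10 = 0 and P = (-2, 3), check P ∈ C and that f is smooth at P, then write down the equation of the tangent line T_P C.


Tangent line at P: -3*x + 4*y - 18 = 0.

Step 1: f(-2, 3) = 0, so P lies on C.
Step 2: partial derivatives
  f_x(x, y) = -2*x - 2*y - 1, f_y(x, y) = -2*x.
  f_x(P) = -3, f_y(P) = 4 (gradient nonzero, so P is smooth).
Step 3: tangent line at P: -3·(x − -2) + 4·(y − 3) = 0.
Expanding: -3*x + 4*y - 18 = 0.


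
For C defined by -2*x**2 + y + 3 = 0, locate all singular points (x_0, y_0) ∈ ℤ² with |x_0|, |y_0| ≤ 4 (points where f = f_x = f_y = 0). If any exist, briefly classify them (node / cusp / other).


No singular points in the scanned grid; C is smooth there.

Compute partial derivatives:
  f_x = -4*x.
  f_y = 1.
f_y = 1 is a nonzero constant, so f_y never vanishes: no point (x, y) can satisfy f = f_x = f_y = 0. In particular no (x, y) ∈ {−4, ..., 4}² is singular; the curve is smooth.


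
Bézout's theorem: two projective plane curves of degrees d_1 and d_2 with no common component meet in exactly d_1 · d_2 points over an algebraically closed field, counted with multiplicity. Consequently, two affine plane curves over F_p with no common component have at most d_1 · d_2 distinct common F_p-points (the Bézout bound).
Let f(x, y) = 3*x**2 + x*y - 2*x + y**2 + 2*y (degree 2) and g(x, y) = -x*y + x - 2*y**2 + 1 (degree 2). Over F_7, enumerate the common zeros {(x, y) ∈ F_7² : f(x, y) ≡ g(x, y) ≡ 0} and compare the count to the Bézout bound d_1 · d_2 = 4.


Common zeros: {(0, 5), (4, 6)}; count = 2; Bézout bound = 4.

deg(f) = 2, deg(g) = 2, so Bézout bound = 4.
Scan x ∈ F_7. For each x, list the y ∈ F_7 with f(x, y) ≡ 0 and those with g(x, y) ≡ 0 (mod 7); the common zeros in that column are the intersection.
  x = 0: f ≡ 0 at y ∈ {0, 5}; g ≡ 0 at y ∈ {2, 5}; common: {5}.
  x = 1: f ≡ 0 at y ∈ ∅; g ≡ 0 at y ∈ ∅; common: ∅.
  x = 2: f ≡ 0 at y ∈ ∅; g ≡ 0 at y ∈ {3}; common: ∅.
  x = 3: f ≡ 0 at y ∈ {0, 2}; g ≡ 0 at y ∈ ∅; common: ∅.
  x = 4: f ≡ 0 at y ∈ {2, 6}; g ≡ 0 at y ∈ {6}; common: {6}.
  x = 5: f ≡ 0 at y ∈ ∅; g ≡ 0 at y ∈ ∅; common: ∅.
  x = 6: f ≡ 0 at y ∈ {1, 5}; g ≡ 0 at y ∈ {0, 4}; common: ∅.
Collecting: common zeros = {(0, 5), (4, 6)}, so the count is 2.
Comparison with the Bézout bound: 2 ≤ 4 = deg(f)·deg(g), as expected for curves with no common component (the affine F_7-count falls short of the bound because intersections may lie at infinity, over extension fields, or carry multiplicity).


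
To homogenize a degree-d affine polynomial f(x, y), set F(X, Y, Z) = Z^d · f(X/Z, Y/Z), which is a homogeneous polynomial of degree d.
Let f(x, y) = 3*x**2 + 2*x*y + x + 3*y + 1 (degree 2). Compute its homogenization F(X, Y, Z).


F(X, Y, Z) = 3*X**2 + 2*X*Y + X*Z + 3*Y*Z + Z**2

deg(f) = 2.
Substitute x = X/Z, y = Y/Z into f, then multiply by Z^2.
  monomial 3·x^2·y^0 ↦ 3·X^2·Y^0·Z^0.
  monomial 2·x^1·y^1 ↦ 2·X^1·Y^1·Z^0.
  monomial 1·x^1·y^0 ↦ 1·X^1·Y^0·Z^1.
  monomial 3·x^0·y^1 ↦ 3·X^0·Y^1·Z^1.
  monomial 1·x^0·y^0 ↦ 1·X^0·Y^0·Z^2.
Collecting: F(X, Y, Z) = 3*X**2 + 2*X*Y + X*Z + 3*Y*Z + Z**2.


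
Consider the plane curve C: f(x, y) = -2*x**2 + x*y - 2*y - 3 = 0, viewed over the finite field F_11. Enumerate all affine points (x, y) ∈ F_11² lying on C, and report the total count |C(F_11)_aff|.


Affine F_11-points: {(0, 4), (1, 6), (2, 0), (2, 1), (2, 2), (2, 3), (2, 4), (2, 5), (2, 6), (2, 7), (2, 8), (2, 9), (2, 10), (3, 10), (4, 1), (5, 3), (6, 5), (7, 7), (8, 9), (9, 0), (10, 2)}; count = 21.

For each of the 121 pairs (x, y) ∈ F_11², evaluate f(x, y) mod 11. Record the zeros.
  x = 0: [0↦8, 1↦6, 2↦4, 3↦2, 4↦0, 5↦9, 6↦7, 7↦5, 8↦3, 9↦1, 10↦10]  zeros at y ∈ {4}
  x = 1: [0↦6, 1↦5, 2↦4, 3↦3, 4↦2, 5↦1, 6↦0, 7↦10, 8↦9, 9↦8, 10↦7]  zeros at y ∈ {6}
  x = 2: [0↦0, 1↦0, 2↦0, 3↦0, 4↦0, 5↦0, 6↦0, 7↦0, 8↦0, 9↦0, 10↦0]  zeros at y ∈ {0, 1, 2, 3, 4, 5, 6, 7, 8, 9, 10}
  x = 3: [0↦1, 1↦2, 2↦3, 3↦4, 4↦5, 5↦6, 6↦7, 7↦8, 8↦9, 9↦10, 10↦0]  zeros at y ∈ {10}
  x = 4: [0↦9, 1↦0, 2↦2, 3↦4, 4↦6, 5↦8, 6↦10, 7↦1, 8↦3, 9↦5, 10↦7]  zeros at y ∈ {1}
  x = 5: [0↦2, 1↦5, 2↦8, 3↦0, 4↦3, 5↦6, 6↦9, 7↦1, 8↦4, 9↦7, 10↦10]  zeros at y ∈ {3}
  x = 6: [0↦2, 1↦6, 2↦10, 3↦3, 4↦7, 5↦0, 6↦4, 7↦8, 8↦1, 9↦5, 10↦9]  zeros at y ∈ {5}
  x = 7: [0↦9, 1↦3, 2↦8, 3↦2, 4↦7, 5↦1, 6↦6, 7↦0, 8↦5, 9↦10, 10↦4]  zeros at y ∈ {7}
  x = 8: [0↦1, 1↦7, 2↦2, 3↦8, 4↦3, 5↦9, 6↦4, 7↦10, 8↦5, 9↦0, 10↦6]  zeros at y ∈ {9}
  x = 9: [0↦0, 1↦7, 2↦3, 3↦10, 4↦6, 5↦2, 6↦9, 7↦5, 8↦1, 9↦8, 10↦4]  zeros at y ∈ {0}
  x = 10: [0↦6, 1↦3, 2↦0, 3↦8, 4↦5, 5↦2, 6↦10, 7↦7, 8↦4, 9↦1, 10↦9]  zeros at y ∈ {2}
Collecting zeros: affine points = {(0, 4), (1, 6), (2, 0), (2, 1), (2, 2), (2, 3), (2, 4), (2, 5), (2, 6), (2, 7), (2, 8), (2, 9), (2, 10), (3, 10), (4, 1), (5, 3), (6, 5), (7, 7), (8, 9), (9, 0), (10, 2)}.
Total count |C(F_11)_aff| = 21.


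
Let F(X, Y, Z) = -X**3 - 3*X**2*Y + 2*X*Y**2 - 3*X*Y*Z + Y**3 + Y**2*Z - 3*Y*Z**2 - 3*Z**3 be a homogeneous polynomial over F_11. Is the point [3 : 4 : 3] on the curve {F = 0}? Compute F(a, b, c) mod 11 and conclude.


F(3,4,3) ≡ 7 (mod 11); P is NOT on the curve.

Evaluate F(3, 4, 3) term-by-term (mod 11).
  -X**3 ↦ -1·27·1·1 = -27
  -3*X**2*Y ↦ -3·9·4·1 = -108
  2*X*Y**2 ↦ 2·3·16·1 = 96
  -3*X*Y*Z ↦ -3·3·4·3 = -108
  Y**3 ↦ 1·1·64·1 = 64
  Y**2*Z ↦ 1·1·16·3 = 48
  -3*Y*Z**2 ↦ -3·1·4·9 = -108
  -3*Z**3 ↦ -3·1·1·27 = -81
Sum: F(3, 4, 3) = (-27) + (-108) + (96) + (-108) + (64) + (48) + (-108) + (-81) = -224.
Reducing mod 11: -224 ≡ 7 (mod 11).
Since F(a, b, c) ≡ 7 ≠ 0 (mod 11), P does NOT lie on the curve.


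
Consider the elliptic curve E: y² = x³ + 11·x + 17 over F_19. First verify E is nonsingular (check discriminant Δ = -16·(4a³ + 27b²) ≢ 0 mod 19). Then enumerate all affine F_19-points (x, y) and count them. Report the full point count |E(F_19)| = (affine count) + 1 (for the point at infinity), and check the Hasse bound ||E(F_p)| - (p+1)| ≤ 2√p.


Affine points = {(0, 6), (0, 13), (2, 3), (2, 16), (3, 1), (3, 18), (4, 7), (4, 12), (5, 8), (5, 11), (7, 0), (8, 3), (8, 16), (9, 3), (9, 16), (10, 5), (10, 14), (11, 5), (11, 14), (13, 1), (13, 18), (15, 2), (15, 17), (17, 5), (17, 14), (18, 9), (18, 10)}; affine count = 27; |E(F_19)| = 28.

Discriminant check: Δ ∝ 4a³ + 27b² = 4·11³ + 27·17² = 4·1331 + 27·289 ≡ 17 (mod 19). Nonzero ⇒ E is nonsingular.
For each x ∈ F_19, compute rhs = x³ + 11·x + 17 mod 19, then count y ∈ F_19 with y² ≡ rhs.
  x = 0: rhs = 17, matching y values: 6, 13 (2 points).
  x = 1: rhs = 10, matching y values: none (0 points).
  x = 2: rhs = 9, matching y values: 3, 16 (2 points).
  x = 3: rhs = 1, matching y values: 1, 18 (2 points).
  x = 4: rhs = 11, matching y values: 7, 12 (2 points).
  x = 5: rhs = 7, matching y values: 8, 11 (2 points).
  x = 6: rhs = 14, matching y values: none (0 points).
  x = 7: rhs = 0, matching y values: 0 (1 points).
  x = 8: rhs = 9, matching y values: 3, 16 (2 points).
  x = 9: rhs = 9, matching y values: 3, 16 (2 points).
  x = 10: rhs = 6, matching y values: 5, 14 (2 points).
  x = 11: rhs = 6, matching y values: 5, 14 (2 points).
  x = 12: rhs = 15, matching y values: none (0 points).
  x = 13: rhs = 1, matching y values: 1, 18 (2 points).
  x = 14: rhs = 8, matching y values: none (0 points).
  x = 15: rhs = 4, matching y values: 2, 17 (2 points).
  x = 16: rhs = 14, matching y values: none (0 points).
  x = 17: rhs = 6, matching y values: 5, 14 (2 points).
  x = 18: rhs = 5, matching y values: 9, 10 (2 points).
Total affine count: 27.
Full point count |E(F_19)| = 27 + 1 = 28.
Hasse bound: |28 − (19+1)| = |8| = 8 ≤ 2√19 ≈ 8.7178 ✓.


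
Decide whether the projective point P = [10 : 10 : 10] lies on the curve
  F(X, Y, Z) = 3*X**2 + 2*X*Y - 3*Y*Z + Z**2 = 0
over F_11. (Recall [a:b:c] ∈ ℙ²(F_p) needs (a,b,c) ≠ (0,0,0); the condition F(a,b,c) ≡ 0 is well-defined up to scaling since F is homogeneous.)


F(10,10,10) ≡ 3 (mod 11); P is NOT on the curve.

Evaluate F(10, 10, 10) term-by-term (mod 11).
  3*X**2 ↦ 3·100·1·1 = 300
  2*X*Y ↦ 2·10·10·1 = 200
  -3*Y*Z ↦ -3·1·10·10 = -300
  Z**2 ↦ 1·1·1·100 = 100
Sum: F(10, 10, 10) = (300) + (200) + (-300) + (100) = 300.
Reducing mod 11: 300 ≡ 3 (mod 11).
Since F(a, b, c) ≡ 3 ≠ 0 (mod 11), P does NOT lie on the curve.


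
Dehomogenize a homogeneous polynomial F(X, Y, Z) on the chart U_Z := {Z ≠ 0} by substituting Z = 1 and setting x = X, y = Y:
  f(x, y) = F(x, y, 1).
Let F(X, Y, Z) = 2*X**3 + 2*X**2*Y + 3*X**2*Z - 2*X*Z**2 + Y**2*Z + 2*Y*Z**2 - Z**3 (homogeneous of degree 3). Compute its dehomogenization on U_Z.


f(x, y) = 2*x**3 + 2*x**2*y + 3*x**2 - 2*x + y**2 + 2*y - 1

On U_Z we set Z = 1. Each monomial c·X^i·Y^j·Z^k in F becomes c·x^i·y^j·1^k = c·x^i·y^j.
Substituting Z = 1: F(X, Y, 1) = 2*x**3 + 2*x**2*y + 3*x**2 - 2*x + y**2 + 2*y - 1.
Note: deg(f) ≤ deg(F) = 3; strict inequality happens when F is divisible by Z (lost terms).


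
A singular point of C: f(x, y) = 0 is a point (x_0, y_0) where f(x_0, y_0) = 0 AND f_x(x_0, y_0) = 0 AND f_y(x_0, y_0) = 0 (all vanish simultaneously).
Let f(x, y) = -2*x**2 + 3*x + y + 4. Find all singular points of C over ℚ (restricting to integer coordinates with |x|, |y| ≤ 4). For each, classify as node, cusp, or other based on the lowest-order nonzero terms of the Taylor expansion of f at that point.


No singular points in the scanned grid; C is smooth there.

Compute partial derivatives:
  f_x = 3 - 4*x.
  f_y = 1.
f_y = 1 is a nonzero constant, so f_y never vanishes: no point (x, y) can satisfy f = f_x = f_y = 0. In particular no (x, y) ∈ {−4, ..., 4}² is singular; the curve is smooth.


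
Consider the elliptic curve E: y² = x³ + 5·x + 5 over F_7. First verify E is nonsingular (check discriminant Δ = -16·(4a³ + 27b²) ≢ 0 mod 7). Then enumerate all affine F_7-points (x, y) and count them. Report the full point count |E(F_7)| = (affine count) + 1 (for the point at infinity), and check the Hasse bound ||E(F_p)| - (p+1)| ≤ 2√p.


Affine points = {(1, 2), (1, 5), (2, 3), (2, 4), (5, 1), (5, 6)}; affine count = 6; |E(F_7)| = 7.

Discriminant check: Δ ∝ 4a³ + 27b² = 4·5³ + 27·5² = 4·125 + 27·25 ≡ 6 (mod 7). Nonzero ⇒ E is nonsingular.
For each x ∈ F_7, compute rhs = x³ + 5·x + 5 mod 7, then count y ∈ F_7 with y² ≡ rhs.
  x = 0: rhs = 5, matching y values: none (0 points).
  x = 1: rhs = 4, matching y values: 2, 5 (2 points).
  x = 2: rhs = 2, matching y values: 3, 4 (2 points).
  x = 3: rhs = 5, matching y values: none (0 points).
  x = 4: rhs = 5, matching y values: none (0 points).
  x = 5: rhs = 1, matching y values: 1, 6 (2 points).
  x = 6: rhs = 6, matching y values: none (0 points).
Total affine count: 6.
Full point count |E(F_7)| = 6 + 1 = 7.
Hasse bound: |7 − (7+1)| = |-1| = 1 ≤ 2√7 ≈ 5.2915 ✓.


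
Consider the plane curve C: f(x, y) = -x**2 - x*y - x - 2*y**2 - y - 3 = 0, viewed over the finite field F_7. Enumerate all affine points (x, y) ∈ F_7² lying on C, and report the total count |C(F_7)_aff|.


Affine F_7-points: {(2, 1), (3, 1), (3, 4), (4, 3), (4, 5), (6, 3), (6, 4)}; count = 7.

For each of the 49 pairs (x, y) ∈ F_7², evaluate f(x, y) mod 7. Record the zeros.
  x = 0: [0↦4, 1↦1, 2↦1, 3↦4, 4↦3, 5↦5, 6↦3]  zeros at y ∈ ∅
  x = 1: [0↦2, 1↦5, 2↦4, 3↦6, 4↦4, 5↦5, 6↦2]  zeros at y ∈ ∅
  x = 2: [0↦5, 1↦0, 2↦5, 3↦6, 4↦3, 5↦3, 6↦6]  zeros at y ∈ {1}
  x = 3: [0↦6, 1↦0, 2↦4, 3↦4, 4↦0, 5↦6, 6↦1]  zeros at y ∈ {1, 4}
  x = 4: [0↦5, 1↦5, 2↦1, 3↦0, 4↦2, 5↦0, 6↦1]  zeros at y ∈ {3, 5}
  x = 5: [0↦2, 1↦1, 2↦3, 3↦1, 4↦2, 5↦6, 6↦6]  zeros at y ∈ ∅
  x = 6: [0↦4, 1↦2, 2↦3, 3↦0, 4↦0, 5↦3, 6↦2]  zeros at y ∈ {3, 4}
Collecting zeros: affine points = {(2, 1), (3, 1), (3, 4), (4, 3), (4, 5), (6, 3), (6, 4)}.
Total count |C(F_7)_aff| = 7.


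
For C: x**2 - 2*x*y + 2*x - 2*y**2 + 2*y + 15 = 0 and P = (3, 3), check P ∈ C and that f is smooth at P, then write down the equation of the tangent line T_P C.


Tangent line at P: 2*x - 16*y + 42 = 0.

Step 1: f(3, 3) = 0, so P lies on C.
Step 2: partial derivatives
  f_x(x, y) = 2*x - 2*y + 2, f_y(x, y) = -2*x - 4*y + 2.
  f_x(P) = 2, f_y(P) = -16 (gradient nonzero, so P is smooth).
Step 3: tangent line at P: 2·(x − 3) + -16·(y − 3) = 0.
Expanding: 2*x - 16*y + 42 = 0.


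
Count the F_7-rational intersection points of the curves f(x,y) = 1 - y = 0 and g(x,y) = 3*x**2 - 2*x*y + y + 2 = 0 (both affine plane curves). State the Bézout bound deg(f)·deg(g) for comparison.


Common zeros: ∅; count = 0; Bézout bound = 2.

deg(f) = 1, deg(g) = 2, so Bézout bound = 2.
Scan x ∈ F_7. For each x, list the y ∈ F_7 with f(x, y) ≡ 0 and those with g(x, y) ≡ 0 (mod 7); the common zeros in that column are the intersection.
  x = 0: f ≡ 0 at y ∈ {1}; g ≡ 0 at y ∈ {5}; common: ∅.
  x = 1: f ≡ 0 at y ∈ {1}; g ≡ 0 at y ∈ {5}; common: ∅.
  x = 2: f ≡ 0 at y ∈ {1}; g ≡ 0 at y ∈ {0}; common: ∅.
  x = 3: f ≡ 0 at y ∈ {1}; g ≡ 0 at y ∈ {3}; common: ∅.
  x = 4: f ≡ 0 at y ∈ {1}; g ≡ 0 at y ∈ ∅; common: ∅.
  x = 5: f ≡ 0 at y ∈ {1}; g ≡ 0 at y ∈ {0}; common: ∅.
  x = 6: f ≡ 0 at y ∈ {1}; g ≡ 0 at y ∈ {3}; common: ∅.
Collecting: common zeros = ∅, so the count is 0.
Comparison with the Bézout bound: 0 ≤ 2 = deg(f)·deg(g), as expected for curves with no common component (the affine F_7-count falls short of the bound because intersections may lie at infinity, over extension fields, or carry multiplicity).


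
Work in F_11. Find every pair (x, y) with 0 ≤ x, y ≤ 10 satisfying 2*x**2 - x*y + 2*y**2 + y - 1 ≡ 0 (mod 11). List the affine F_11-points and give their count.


Affine F_11-points: {(0, 6), (0, 10), (1, 4), (1, 7), (2, 3), (3, 6), (4, 2), (4, 5), (5, 3), (5, 10), (8, 2), (8, 7)}; count = 12.

For each of the 121 pairs (x, y) ∈ F_11², evaluate f(x, y) mod 11. Record the zeros.
  x = 0: [0↦10, 1↦2, 2↦9, 3↦9, 4↦2, 5↦10, 6↦0, 7↦5, 8↦3, 9↦5, 10↦0]  zeros at y ∈ {6, 10}
  x = 1: [0↦1, 1↦3, 2↦9, 3↦8, 4↦0, 5↦7, 6↦7, 7↦0, 8↦8, 9↦9, 10↦3]  zeros at y ∈ {4, 7}
  x = 2: [0↦7, 1↦8, 2↦2, 3↦0, 4↦2, 5↦8, 6↦7, 7↦10, 8↦6, 9↦6, 10↦10]  zeros at y ∈ {3}
  x = 3: [0↦6, 1↦6, 2↦10, 3↦7, 4↦8, 5↦2, 6↦0, 7↦2, 8↦8, 9↦7, 10↦10]  zeros at y ∈ {6}
  x = 4: [0↦9, 1↦8, 2↦0, 3↦7, 4↦7, 5↦0, 6↦8, 7↦9, 8↦3, 9↦1, 10↦3]  zeros at y ∈ {2, 5}
  x = 5: [0↦5, 1↦3, 2↦5, 3↦0, 4↦10, 5↦2, 6↦9, 7↦9, 8↦2, 9↦10, 10↦0]  zeros at y ∈ {3, 10}
  x = 6: [0↦5, 1↦2, 2↦3, 3↦8, 4↦6, 5↦8, 6↦3, 7↦2, 8↦5, 9↦1, 10↦1]  zeros at y ∈ ∅
  x = 7: [0↦9, 1↦5, 2↦5, 3↦9, 4↦6, 5↦7, 6↦1, 7↦10, 8↦1, 9↦7, 10↦6]  zeros at y ∈ ∅
  x = 8: [0↦6, 1↦1, 2↦0, 3↦3, 4↦10, 5↦10, 6↦3, 7↦0, 8↦1, 9↦6, 10↦4]  zeros at y ∈ {2, 7}
  x = 9: [0↦7, 1↦1, 2↦10, 3↦1, 4↦7, 5↦6, 6↦9, 7↦5, 8↦5, 9↦9, 10↦6]  zeros at y ∈ ∅
  x = 10: [0↦1, 1↦5, 2↦2, 3↦3, 4↦8, 5↦6, 6↦8, 7↦3, 8↦2, 9↦5, 10↦1]  zeros at y ∈ ∅
Collecting zeros: affine points = {(0, 6), (0, 10), (1, 4), (1, 7), (2, 3), (3, 6), (4, 2), (4, 5), (5, 3), (5, 10), (8, 2), (8, 7)}.
Total count |C(F_11)_aff| = 12.


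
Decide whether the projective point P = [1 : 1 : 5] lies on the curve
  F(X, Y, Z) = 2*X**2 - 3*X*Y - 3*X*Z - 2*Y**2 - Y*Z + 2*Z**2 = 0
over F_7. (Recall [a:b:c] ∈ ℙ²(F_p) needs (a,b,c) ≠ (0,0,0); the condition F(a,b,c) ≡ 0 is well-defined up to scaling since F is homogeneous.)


F(1,1,5) ≡ 6 (mod 7); P is NOT on the curve.

Evaluate F(1, 1, 5) term-by-term (mod 7).
  2*X**2 ↦ 2·1·1·1 = 2
  -3*X*Y ↦ -3·1·1·1 = -3
  -3*X*Z ↦ -3·1·1·5 = -15
  -2*Y**2 ↦ -2·1·1·1 = -2
  -Y*Z ↦ -1·1·1·5 = -5
  2*Z**2 ↦ 2·1·1·25 = 50
Sum: F(1, 1, 5) = (2) + (-3) + (-15) + (-2) + (-5) + (50) = 27.
Reducing mod 7: 27 ≡ 6 (mod 7).
Since F(a, b, c) ≡ 6 ≠ 0 (mod 7), P does NOT lie on the curve.


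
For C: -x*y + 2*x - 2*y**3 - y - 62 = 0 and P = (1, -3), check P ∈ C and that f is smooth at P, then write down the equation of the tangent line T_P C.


Tangent line at P: 5*x - 56*y - 173 = 0.

Step 1: f(1, -3) = 0, so P lies on C.
Step 2: partial derivatives
  f_x(x, y) = 2 - y, f_y(x, y) = -x - 6*y**2 - 1.
  f_x(P) = 5, f_y(P) = -56 (gradient nonzero, so P is smooth).
Step 3: tangent line at P: 5·(x − 1) + -56·(y − -3) = 0.
Expanding: 5*x - 56*y - 173 = 0.


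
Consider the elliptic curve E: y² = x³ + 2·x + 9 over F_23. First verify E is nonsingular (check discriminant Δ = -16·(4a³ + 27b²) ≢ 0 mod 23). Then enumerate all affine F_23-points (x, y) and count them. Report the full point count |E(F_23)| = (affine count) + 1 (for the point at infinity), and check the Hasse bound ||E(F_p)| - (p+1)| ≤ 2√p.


Affine points = {(0, 3), (0, 20), (1, 9), (1, 14), (4, 9), (4, 14), (5, 11), (5, 12), (8, 10), (8, 13), (12, 6), (12, 17), (13, 1), (13, 22), (18, 9), (18, 14), (19, 11), (19, 12), (22, 11), (22, 12)}; affine count = 20; |E(F_23)| = 21.

Discriminant check: Δ ∝ 4a³ + 27b² = 4·2³ + 27·9² = 4·8 + 27·81 ≡ 11 (mod 23). Nonzero ⇒ E is nonsingular.
For each x ∈ F_23, compute rhs = x³ + 2·x + 9 mod 23, then count y ∈ F_23 with y² ≡ rhs.
  x = 0: rhs = 9, matching y values: 3, 20 (2 points).
  x = 1: rhs = 12, matching y values: 9, 14 (2 points).
  x = 2: rhs = 21, matching y values: none (0 points).
  x = 3: rhs = 19, matching y values: none (0 points).
  x = 4: rhs = 12, matching y values: 9, 14 (2 points).
  x = 5: rhs = 6, matching y values: 11, 12 (2 points).
  x = 6: rhs = 7, matching y values: none (0 points).
  x = 7: rhs = 21, matching y values: none (0 points).
  x = 8: rhs = 8, matching y values: 10, 13 (2 points).
  x = 9: rhs = 20, matching y values: none (0 points).
  x = 10: rhs = 17, matching y values: none (0 points).
  x = 11: rhs = 5, matching y values: none (0 points).
  x = 12: rhs = 13, matching y values: 6, 17 (2 points).
  x = 13: rhs = 1, matching y values: 1, 22 (2 points).
  x = 14: rhs = 21, matching y values: none (0 points).
  x = 15: rhs = 10, matching y values: none (0 points).
  x = 16: rhs = 20, matching y values: none (0 points).
  x = 17: rhs = 11, matching y values: none (0 points).
  x = 18: rhs = 12, matching y values: 9, 14 (2 points).
  x = 19: rhs = 6, matching y values: 11, 12 (2 points).
  x = 20: rhs = 22, matching y values: none (0 points).
  x = 21: rhs = 20, matching y values: none (0 points).
  x = 22: rhs = 6, matching y values: 11, 12 (2 points).
Total affine count: 20.
Full point count |E(F_23)| = 20 + 1 = 21.
Hasse bound: |21 − (23+1)| = |-3| = 3 ≤ 2√23 ≈ 9.5917 ✓.
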